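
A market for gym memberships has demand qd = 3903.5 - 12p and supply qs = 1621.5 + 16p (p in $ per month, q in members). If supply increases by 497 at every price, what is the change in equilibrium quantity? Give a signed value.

At equilibrium qd = qs, so 3903.5 - 12p = 1621.5 + 16p; collecting terms, 2282 = 28p and p* = 81.5.
Substitute back: q* = 3903.5 - 12(81.5) = 2925.5.
After the shift, supply is qs = 2118.5 + 16p.
New equilibrium: 1785 = 28p, so p = 63.75 and q = 3138.5.
Δq = 3138.5 - 2925.5 = 213.

Δq = 213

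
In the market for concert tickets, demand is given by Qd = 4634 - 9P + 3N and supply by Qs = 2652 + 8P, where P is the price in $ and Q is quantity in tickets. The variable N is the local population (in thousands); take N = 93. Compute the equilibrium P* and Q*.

With N = 93, demand is Qd = 4913 - 9P.
At equilibrium Qd = Qs, so 4913 - 9P = 2652 + 8P; collecting terms, 2261 = 17P and P* = 133.
Then Q* = 4913 - 9(133) = 3716.

P* = 133, Q* = 3716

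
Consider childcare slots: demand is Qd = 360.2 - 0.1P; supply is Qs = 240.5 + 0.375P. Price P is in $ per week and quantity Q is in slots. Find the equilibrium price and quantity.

The market clears where 360.2 - 0.1P = 240.5 + 0.375P. Rearranging, 0.475P = 119.7, hence P* = 252.
Then Q* = 360.2 - 0.1(252) = 335.

P* = 252, Q* = 335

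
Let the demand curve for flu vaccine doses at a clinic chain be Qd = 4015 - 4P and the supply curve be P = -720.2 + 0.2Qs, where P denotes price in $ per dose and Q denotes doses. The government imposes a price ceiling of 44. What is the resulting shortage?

In direct form, Qs = 3601 + 5P.
With P fixed at 44, quantity demanded is 3839 and quantity supplied is 3821.
Shortage = Qd - Qs = 3839 - 3821 = 18.

Shortage = 18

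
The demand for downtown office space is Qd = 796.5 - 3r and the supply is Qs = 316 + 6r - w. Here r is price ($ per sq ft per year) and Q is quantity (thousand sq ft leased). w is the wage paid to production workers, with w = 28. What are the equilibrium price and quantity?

r* = 56.5, Q* = 627

With w = 28, supply is Qs = 288 + 6r.
Equating demand and supply, 796.5 - 3r = 288 + 6r gives 9r = 508.5, so r* = 56.5.
Plugging r* into demand: Q* = 796.5 - 3(56.5) = 627.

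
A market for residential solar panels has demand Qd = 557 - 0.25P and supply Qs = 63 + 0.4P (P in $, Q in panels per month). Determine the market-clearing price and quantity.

P* = 760, Q* = 367

Equating demand and supply, 557 - 0.25P = 63 + 0.4P gives 0.65P = 494, so P* = 760.
Plugging P* into demand: Q* = 557 - 0.25(760) = 367.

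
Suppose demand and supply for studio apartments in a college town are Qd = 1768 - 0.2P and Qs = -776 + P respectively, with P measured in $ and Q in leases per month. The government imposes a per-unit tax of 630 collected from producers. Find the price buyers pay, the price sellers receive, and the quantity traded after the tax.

P_b = 2645, P_s = 2015, Q = 1239

The tax drives a wedge P_b - P_s = 630. Substituting P_s = P_b - 630 into supply: Qs = -1406 + P_b.
Set Qd = Qs: 1768 - 0.2P_b = -1406 + P_b, so 3174 = 1.2P_b and P_b = 2645.
So P_s = 2015 and the quantity traded is Q = 1768 - 0.2(2645) = 1239.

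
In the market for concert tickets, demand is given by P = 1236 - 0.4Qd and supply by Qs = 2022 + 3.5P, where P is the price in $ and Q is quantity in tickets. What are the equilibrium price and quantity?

P* = 178, Q* = 2645

Rewriting in direct form: Qd = 3090 - 2.5P.
At equilibrium Qd = Qs, so 3090 - 2.5P = 2022 + 3.5P; collecting terms, 1068 = 6P and P* = 178.
Then Q* = 3090 - 2.5(178) = 2645.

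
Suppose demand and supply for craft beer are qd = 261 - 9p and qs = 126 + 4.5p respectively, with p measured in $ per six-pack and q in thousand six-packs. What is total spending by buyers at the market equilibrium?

The market clears where 261 - 9p = 126 + 4.5p. Rearranging, 13.5p = 135, hence p* = 10.
Plugging p* into demand: q* = 261 - 9(10) = 171.
Total spending by buyers = p* × q* = 10 × 171 = 1710.

Total spending by buyers = 1710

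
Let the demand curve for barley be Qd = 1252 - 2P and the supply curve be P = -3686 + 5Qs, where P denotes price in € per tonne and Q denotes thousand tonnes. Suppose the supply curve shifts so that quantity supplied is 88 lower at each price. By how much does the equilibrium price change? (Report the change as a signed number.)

ΔP = 40

Solving each curve for Q: Qs = 737.2 + 0.2P.
At equilibrium Qd = Qs, so 1252 - 2P = 737.2 + 0.2P; collecting terms, 514.8 = 2.2P and P* = 234.
Plugging P* into demand: Q* = 1252 - 2(234) = 784.
After the shift, supply is Qs = 649.2 + 0.2P.
New equilibrium: 602.8 = 2.2P, so P = 274 and Q = 704.
ΔP = 274 - 234 = 40.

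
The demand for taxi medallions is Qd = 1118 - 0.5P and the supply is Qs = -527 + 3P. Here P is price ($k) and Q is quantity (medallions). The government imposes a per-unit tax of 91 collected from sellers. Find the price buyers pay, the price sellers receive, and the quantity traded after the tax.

P_b = 548, P_s = 457, Q = 844

Sellers keep P_s = P_b - 91 per unit, so supply in terms of the buyer price is Qs = -800 + 3P_b.
Equate demand and the shifted supply: 1118 - 0.5P_b = -800 + 3P_b, giving 3.5P_b = 1918, so P_b = 548.
So P_s = 457 and the quantity traded is Q = 1118 - 0.5(548) = 844.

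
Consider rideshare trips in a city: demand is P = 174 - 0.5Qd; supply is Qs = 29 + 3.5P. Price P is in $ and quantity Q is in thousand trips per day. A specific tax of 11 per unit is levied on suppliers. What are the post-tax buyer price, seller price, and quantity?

Solving each curve for Q: Qd = 348 - 2P.
Suppliers keep P_s = P_b - 11 per unit, so supply in terms of the buyer price is Qs = -9.5 + 3.5P_b.
Market clearing requires 348 - 2P_b = -9.5 + 3.5P_b; hence 357.5 = 5.5P_b and P_b = 65.
Then P_s = 65 - 11 = 54 and Q = 348 - 2(65) = 218.

P_b = 65, P_s = 54, Q = 218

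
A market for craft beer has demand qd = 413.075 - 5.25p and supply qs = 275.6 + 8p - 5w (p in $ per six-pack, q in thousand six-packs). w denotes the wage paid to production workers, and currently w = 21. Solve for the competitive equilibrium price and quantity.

With w = 21, supply is qs = 170.6 + 8p.
Equating demand and supply, 413.075 - 5.25p = 170.6 + 8p gives 13.25p = 242.475, so p* = 18.3.
From the demand curve, q* = 413.075 - 5.25(18.3) = 317.

p* = 18.3, q* = 317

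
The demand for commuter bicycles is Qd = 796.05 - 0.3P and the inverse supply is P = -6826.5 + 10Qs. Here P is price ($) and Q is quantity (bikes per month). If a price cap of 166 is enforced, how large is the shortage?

Shortage = 47

Rewriting in direct form: Qs = 682.65 + 0.1P.
With P fixed at 166, quantity demanded is 746.25 and quantity supplied is 699.25.
Shortage = Qd - Qs = 746.25 - 699.25 = 47.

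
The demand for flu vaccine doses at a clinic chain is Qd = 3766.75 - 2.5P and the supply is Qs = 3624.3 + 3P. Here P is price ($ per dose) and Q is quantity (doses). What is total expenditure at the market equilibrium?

Total expenditure = 95881.8

Equating demand and supply, 3766.75 - 2.5P = 3624.3 + 3P gives 5.5P = 142.45, so P* = 25.9.
Then Q* = 3766.75 - 2.5(25.9) = 3702.
Total expenditure = P* × Q* = 25.9 × 3702 = 95881.8.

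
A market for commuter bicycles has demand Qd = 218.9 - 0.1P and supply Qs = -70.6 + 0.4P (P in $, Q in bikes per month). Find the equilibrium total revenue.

The market clears where 218.9 - 0.1P = -70.6 + 0.4P. Rearranging, 0.5P = 289.5, hence P* = 579.
Then Q* = 218.9 - 0.1(579) = 161.
Total revenue = P* × Q* = 579 × 161 = 93219.

Total revenue = 93219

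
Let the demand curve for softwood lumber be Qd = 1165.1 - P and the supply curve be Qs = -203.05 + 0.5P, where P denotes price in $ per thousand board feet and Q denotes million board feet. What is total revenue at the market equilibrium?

Total revenue = 230761.3

At equilibrium Qd = Qs, so 1165.1 - P = -203.05 + 0.5P; collecting terms, 1368.15 = 1.5P and P* = 912.1.
Then Q* = 1165.1 - 912.1 = 253.
Total revenue = P* × Q* = 912.1 × 253 = 230761.3.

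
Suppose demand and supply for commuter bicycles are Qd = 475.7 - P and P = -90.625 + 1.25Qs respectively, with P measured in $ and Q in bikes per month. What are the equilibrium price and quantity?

Rewriting in direct form: Qs = 72.5 + 0.8P.
At equilibrium Qd = Qs, so 475.7 - P = 72.5 + 0.8P; collecting terms, 403.2 = 1.8P and P* = 224.
From the demand curve, Q* = 475.7 - 224 = 251.7.

P* = 224, Q* = 251.7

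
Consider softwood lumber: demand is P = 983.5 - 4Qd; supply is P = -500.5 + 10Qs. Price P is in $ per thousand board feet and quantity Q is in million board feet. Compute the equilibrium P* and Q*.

Inverting to quantity form: Qd = 245.875 - 0.25P and Qs = 50.05 + 0.1P.
At equilibrium Qd = Qs, so 245.875 - 0.25P = 50.05 + 0.1P; collecting terms, 195.825 = 0.35P and P* = 559.5.
From the demand curve, Q* = 245.875 - 0.25(559.5) = 106.

P* = 559.5, Q* = 106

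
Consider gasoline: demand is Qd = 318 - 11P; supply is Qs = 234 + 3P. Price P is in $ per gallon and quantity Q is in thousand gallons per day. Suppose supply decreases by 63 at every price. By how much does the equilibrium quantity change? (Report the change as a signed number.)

The market clears where 318 - 11P = 234 + 3P. Rearranging, 14P = 84, hence P* = 6.
Substitute back: Q* = 318 - 11(6) = 252.
After the shift, supply is Qs = 171 + 3P.
New equilibrium: 147 = 14P, so P = 10.5 and Q = 202.5.
ΔQ = 202.5 - 252 = -49.5.

ΔQ = -49.5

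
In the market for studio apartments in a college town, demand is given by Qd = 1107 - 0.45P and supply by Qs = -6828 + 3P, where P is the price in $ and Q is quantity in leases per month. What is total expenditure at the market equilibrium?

At equilibrium Qd = Qs, so 1107 - 0.45P = -6828 + 3P; collecting terms, 7935 = 3.45P and P* = 2300.
From the demand curve, Q* = 1107 - 0.45(2300) = 72.
Total expenditure = P* × Q* = 2300 × 72 = 165600.

Total expenditure = 165600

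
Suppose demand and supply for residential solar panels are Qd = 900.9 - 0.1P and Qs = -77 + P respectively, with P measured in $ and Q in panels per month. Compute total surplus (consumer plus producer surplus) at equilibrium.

At equilibrium Qd = Qs, so 900.9 - 0.1P = -77 + P; collecting terms, 977.9 = 1.1P and P* = 889.
Substitute back: Q* = 900.9 - 0.1(889) = 812.
Demand choke price = 9009; supply choke price = 77. CS = ½(9009 - 889)(812) = 3296720; PS = ½(889 - 77)(812) = 329672. Total surplus = 3626392.

Total surplus = 3626392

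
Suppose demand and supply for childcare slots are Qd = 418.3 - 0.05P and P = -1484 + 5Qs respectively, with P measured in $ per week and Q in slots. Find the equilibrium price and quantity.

P* = 486, Q* = 394

Solving each curve for Q: Qs = 296.8 + 0.2P.
The market clears where 418.3 - 0.05P = 296.8 + 0.2P. Rearranging, 0.25P = 121.5, hence P* = 486.
Plugging P* into demand: Q* = 418.3 - 0.05(486) = 394.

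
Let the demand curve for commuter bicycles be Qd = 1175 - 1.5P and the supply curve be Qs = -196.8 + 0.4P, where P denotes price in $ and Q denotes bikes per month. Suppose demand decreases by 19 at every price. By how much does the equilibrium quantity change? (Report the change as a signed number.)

ΔQ = -4

Equating demand and supply, 1175 - 1.5P = -196.8 + 0.4P gives 1.9P = 1371.8, so P* = 722.
Then Q* = 1175 - 1.5(722) = 92.
After the shift, demand is Qd = 1156 - 1.5P.
Re-solving, 1.9P = 1352.8 gives P = 712 and Q = 88.
ΔQ = 88 - 92 = -4.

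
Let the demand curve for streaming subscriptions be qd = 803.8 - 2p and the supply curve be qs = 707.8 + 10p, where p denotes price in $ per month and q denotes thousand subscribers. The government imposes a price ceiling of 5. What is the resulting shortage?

With p fixed at 5, quantity demanded is 793.8 and quantity supplied is 757.8.
Shortage = qd - qs = 793.8 - 757.8 = 36.

Shortage = 36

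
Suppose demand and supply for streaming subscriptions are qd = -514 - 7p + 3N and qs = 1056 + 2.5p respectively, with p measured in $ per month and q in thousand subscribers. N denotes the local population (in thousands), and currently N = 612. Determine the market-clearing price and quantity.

With N = 612, demand is qd = 1322 - 7p.
The market clears where 1322 - 7p = 1056 + 2.5p. Rearranging, 9.5p = 266, hence p* = 28.
Then q* = 1322 - 7(28) = 1126.

p* = 28, q* = 1126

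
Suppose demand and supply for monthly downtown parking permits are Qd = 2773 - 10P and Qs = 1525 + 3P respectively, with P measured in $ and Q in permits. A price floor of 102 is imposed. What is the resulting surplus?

Evaluating both curves at the floor price 102 gives Qd = 1753, Qs = 1831.
Surplus = Qs - Qd = 1831 - 1753 = 78.

Surplus = 78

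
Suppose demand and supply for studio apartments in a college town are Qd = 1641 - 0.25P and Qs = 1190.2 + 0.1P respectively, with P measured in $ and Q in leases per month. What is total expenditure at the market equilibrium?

At equilibrium Qd = Qs, so 1641 - 0.25P = 1190.2 + 0.1P; collecting terms, 450.8 = 0.35P and P* = 1288.
Substitute back: Q* = 1641 - 0.25(1288) = 1319.
Total expenditure = P* × Q* = 1288 × 1319 = 1698872.

Total expenditure = 1698872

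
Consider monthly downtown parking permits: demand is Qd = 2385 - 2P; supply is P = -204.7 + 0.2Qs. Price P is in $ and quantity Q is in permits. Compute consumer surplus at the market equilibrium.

Solving each curve for Q: Qs = 1023.5 + 5P.
Set Qd = Qs: 2385 - 2P = 1023.5 + 5P, so 1361.5 = 7P and P* = 194.5.
Plugging P* into demand: Q* = 2385 - 2(194.5) = 1996.
Demand choke price (Qd = 0): P = 2385/2 = 1192.5. Consumer surplus = ½ × (1192.5 - 194.5) × 1996 = 996004.

Consumer surplus = 996004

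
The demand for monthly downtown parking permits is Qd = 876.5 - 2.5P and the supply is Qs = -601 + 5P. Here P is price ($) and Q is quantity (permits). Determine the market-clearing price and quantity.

At equilibrium Qd = Qs, so 876.5 - 2.5P = -601 + 5P; collecting terms, 1477.5 = 7.5P and P* = 197.
Then Q* = 876.5 - 2.5(197) = 384.

P* = 197, Q* = 384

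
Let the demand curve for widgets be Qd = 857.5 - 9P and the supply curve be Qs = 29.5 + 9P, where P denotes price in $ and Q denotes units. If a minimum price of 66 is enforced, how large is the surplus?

At P = 66: Qd = 263.5 and Qs = 623.5.
Surplus = Qs - Qd = 623.5 - 263.5 = 360.

Surplus = 360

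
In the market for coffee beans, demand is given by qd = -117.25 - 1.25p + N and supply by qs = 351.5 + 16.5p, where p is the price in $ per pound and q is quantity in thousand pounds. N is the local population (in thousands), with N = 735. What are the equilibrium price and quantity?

With N = 735, demand is qd = 617.75 - 1.25p.
The market clears where 617.75 - 1.25p = 351.5 + 16.5p. Rearranging, 17.75p = 266.25, hence p* = 15.
From the demand curve, q* = 617.75 - 1.25(15) = 599.

p* = 15, q* = 599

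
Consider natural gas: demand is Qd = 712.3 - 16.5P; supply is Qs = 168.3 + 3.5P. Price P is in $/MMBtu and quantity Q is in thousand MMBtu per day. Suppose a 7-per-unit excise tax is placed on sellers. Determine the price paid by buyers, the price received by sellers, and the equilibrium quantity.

P_b = 28.425, P_s = 21.425, Q = 243.2875

The tax drives a wedge P_b - P_s = 7. Substituting P_s = P_b - 7 into supply: Qs = 143.8 + 3.5P_b.
Market clearing requires 712.3 - 16.5P_b = 143.8 + 3.5P_b; hence 568.5 = 20P_b and P_b = 28.425.
So P_s = 21.425 and the quantity traded is Q = 712.3 - 16.5(28.425) = 243.2875.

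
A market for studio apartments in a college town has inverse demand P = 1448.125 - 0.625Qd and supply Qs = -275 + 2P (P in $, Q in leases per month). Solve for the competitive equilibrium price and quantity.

P* = 720, Q* = 1165

Rewriting in direct form: Qd = 2317 - 1.6P.
Set Qd = Qs: 2317 - 1.6P = -275 + 2P, so 2592 = 3.6P and P* = 720.
Then Q* = 2317 - 1.6(720) = 1165.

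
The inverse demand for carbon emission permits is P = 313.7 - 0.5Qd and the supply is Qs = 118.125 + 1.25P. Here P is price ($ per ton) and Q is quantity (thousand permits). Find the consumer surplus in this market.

Consumer surplus = 24649

In direct form, Qd = 627.4 - 2P.
At equilibrium Qd = Qs, so 627.4 - 2P = 118.125 + 1.25P; collecting terms, 509.275 = 3.25P and P* = 156.7.
Then Q* = 627.4 - 2(156.7) = 314.
Demand choke price (Qd = 0): P = 627.4/2 = 313.7. Consumer surplus = ½ × (313.7 - 156.7) × 314 = 24649.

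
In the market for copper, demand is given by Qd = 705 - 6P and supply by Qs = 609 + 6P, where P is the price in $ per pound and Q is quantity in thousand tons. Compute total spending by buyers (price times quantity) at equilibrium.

At equilibrium Qd = Qs, so 705 - 6P = 609 + 6P; collecting terms, 96 = 12P and P* = 8.
From the demand curve, Q* = 705 - 6(8) = 657.
Total spending by buyers = P* × Q* = 8 × 657 = 5256.

Total spending by buyers = 5256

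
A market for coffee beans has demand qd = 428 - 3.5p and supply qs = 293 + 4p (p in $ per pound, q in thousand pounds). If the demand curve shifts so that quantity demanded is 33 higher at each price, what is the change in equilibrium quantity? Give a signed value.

The market clears where 428 - 3.5p = 293 + 4p. Rearranging, 7.5p = 135, hence p* = 18.
From the demand curve, q* = 428 - 3.5(18) = 365.
After the shift, demand is qd = 461 - 3.5p.
New equilibrium: 168 = 7.5p, so p = 22.4 and q = 382.6.
Δq = 382.6 - 365 = 17.6.

Δq = 17.6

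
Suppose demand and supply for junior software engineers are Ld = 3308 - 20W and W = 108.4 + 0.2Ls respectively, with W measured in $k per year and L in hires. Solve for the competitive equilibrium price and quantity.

W* = 154, L* = 228

Solving each curve for L: Ls = -542 + 5W.
The market clears where 3308 - 20W = -542 + 5W. Rearranging, 25W = 3850, hence W* = 154.
Plugging W* into demand: L* = 3308 - 20(154) = 228.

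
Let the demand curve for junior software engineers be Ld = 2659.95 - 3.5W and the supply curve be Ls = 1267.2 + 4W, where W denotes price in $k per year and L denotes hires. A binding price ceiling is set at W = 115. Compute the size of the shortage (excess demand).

With W fixed at 115, quantity demanded is 2257.45 and quantity supplied is 1727.2.
Shortage = Ld - Ls = 2257.45 - 1727.2 = 530.25.

Shortage = 530.25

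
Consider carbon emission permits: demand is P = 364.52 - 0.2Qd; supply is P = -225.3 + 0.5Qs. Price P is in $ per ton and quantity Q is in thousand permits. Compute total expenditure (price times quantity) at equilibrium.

Total expenditure = 165149.6

Rewriting in direct form: Qd = 1822.6 - 5P and Qs = 450.6 + 2P.
Set Qd = Qs: 1822.6 - 5P = 450.6 + 2P, so 1372 = 7P and P* = 196.
Substitute back: Q* = 1822.6 - 5(196) = 842.6.
Total expenditure = P* × Q* = 196 × 842.6 = 165149.6.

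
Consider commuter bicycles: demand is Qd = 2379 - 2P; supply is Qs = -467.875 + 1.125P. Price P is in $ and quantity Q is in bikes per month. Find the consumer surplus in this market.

Set Qd = Qs: 2379 - 2P = -467.875 + 1.125P, so 2846.875 = 3.125P and P* = 911.
Then Q* = 2379 - 2(911) = 557.
Demand choke price (Qd = 0): P = 2379/2 = 1189.5. Consumer surplus = ½ × (1189.5 - 911) × 557 = 77562.25.

Consumer surplus = 77562.25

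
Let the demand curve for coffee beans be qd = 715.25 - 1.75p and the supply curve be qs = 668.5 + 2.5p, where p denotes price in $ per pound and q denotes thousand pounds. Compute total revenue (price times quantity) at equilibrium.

Total revenue = 7656

At equilibrium qd = qs, so 715.25 - 1.75p = 668.5 + 2.5p; collecting terms, 46.75 = 4.25p and p* = 11.
Then q* = 715.25 - 1.75(11) = 696.
Total revenue = p* × q* = 11 × 696 = 7656.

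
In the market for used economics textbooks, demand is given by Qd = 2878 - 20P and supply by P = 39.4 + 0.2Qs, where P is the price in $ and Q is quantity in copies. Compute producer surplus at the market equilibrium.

Inverting to quantity form: Qs = -197 + 5P.
Set Qd = Qs: 2878 - 20P = -197 + 5P, so 3075 = 25P and P* = 123.
Then Q* = 2878 - 20(123) = 418.
Supply choke price (Qs = 0): P = 39.4. Producer surplus = ½ × (123 - 39.4) × 418 = 17472.4.

Producer surplus = 17472.4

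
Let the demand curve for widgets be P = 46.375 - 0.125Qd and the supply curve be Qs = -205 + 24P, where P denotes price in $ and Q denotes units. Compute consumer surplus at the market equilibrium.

In direct form, Qd = 371 - 8P.
At equilibrium Qd = Qs, so 371 - 8P = -205 + 24P; collecting terms, 576 = 32P and P* = 18.
Substitute back: Q* = 371 - 8(18) = 227.
Demand choke price (Qd = 0): P = 371/8 = 46.375. Consumer surplus = ½ × (46.375 - 18) × 227 = 3220.5625.

Consumer surplus = 3220.5625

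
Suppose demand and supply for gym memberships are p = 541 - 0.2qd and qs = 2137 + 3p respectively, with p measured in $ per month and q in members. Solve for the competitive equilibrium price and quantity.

p* = 71, q* = 2350

Rewriting in direct form: qd = 2705 - 5p.
Set qd = qs: 2705 - 5p = 2137 + 3p, so 568 = 8p and p* = 71.
Plugging p* into demand: q* = 2705 - 5(71) = 2350.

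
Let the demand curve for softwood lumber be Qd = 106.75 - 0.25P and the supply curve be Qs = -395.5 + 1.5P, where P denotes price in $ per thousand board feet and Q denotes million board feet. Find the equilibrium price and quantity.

P* = 287, Q* = 35

The market clears where 106.75 - 0.25P = -395.5 + 1.5P. Rearranging, 1.75P = 502.25, hence P* = 287.
Then Q* = 106.75 - 0.25(287) = 35.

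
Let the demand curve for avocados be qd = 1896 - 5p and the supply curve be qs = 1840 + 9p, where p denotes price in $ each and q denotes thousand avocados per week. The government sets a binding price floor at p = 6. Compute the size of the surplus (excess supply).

Surplus = 28

Evaluating both curves at the floor price 6 gives qd = 1866, qs = 1894.
Surplus = qs - qd = 1894 - 1866 = 28.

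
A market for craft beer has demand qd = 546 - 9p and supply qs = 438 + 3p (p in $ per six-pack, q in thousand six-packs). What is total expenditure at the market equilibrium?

The market clears where 546 - 9p = 438 + 3p. Rearranging, 12p = 108, hence p* = 9.
Plugging p* into demand: q* = 546 - 9(9) = 465.
Total expenditure = p* × q* = 9 × 465 = 4185.

Total expenditure = 4185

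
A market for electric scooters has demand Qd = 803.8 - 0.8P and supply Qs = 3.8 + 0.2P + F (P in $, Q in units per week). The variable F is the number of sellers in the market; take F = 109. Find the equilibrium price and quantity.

P* = 691, Q* = 251

With F = 109, supply is Qs = 112.8 + 0.2P.
The market clears where 803.8 - 0.8P = 112.8 + 0.2P. Rearranging, P = 691, hence P* = 691.
Plugging P* into demand: Q* = 803.8 - 0.8(691) = 251.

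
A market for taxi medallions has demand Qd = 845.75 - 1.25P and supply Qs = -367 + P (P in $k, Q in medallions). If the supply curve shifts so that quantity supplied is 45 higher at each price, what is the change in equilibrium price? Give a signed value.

The market clears where 845.75 - 1.25P = -367 + P. Rearranging, 2.25P = 1212.75, hence P* = 539.
Then Q* = 845.75 - 1.25(539) = 172.
After the shift, supply is Qs = -322 + P.
The new intersection has 1167.75 = 2.25P, i.e. P = 519, Q = 197.
ΔP = 519 - 539 = -20.

ΔP = -20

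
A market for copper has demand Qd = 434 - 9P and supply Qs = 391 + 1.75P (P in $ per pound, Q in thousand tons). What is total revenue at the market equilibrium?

Total revenue = 1592

Set Qd = Qs: 434 - 9P = 391 + 1.75P, so 43 = 10.75P and P* = 4.
From the demand curve, Q* = 434 - 9(4) = 398.
Total revenue = P* × Q* = 4 × 398 = 1592.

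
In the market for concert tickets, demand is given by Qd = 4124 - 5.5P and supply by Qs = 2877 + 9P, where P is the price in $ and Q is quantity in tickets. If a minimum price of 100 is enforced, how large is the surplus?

Surplus = 203

Evaluating both curves at the floor price 100 gives Qd = 3574, Qs = 3777.
Surplus = Qs - Qd = 3777 - 3574 = 203.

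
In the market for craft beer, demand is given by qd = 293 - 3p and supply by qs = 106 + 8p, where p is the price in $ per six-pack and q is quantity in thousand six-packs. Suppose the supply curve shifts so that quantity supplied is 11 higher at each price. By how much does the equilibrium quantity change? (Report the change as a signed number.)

Δq = 3

Equating demand and supply, 293 - 3p = 106 + 8p gives 11p = 187, so p* = 17.
Then q* = 293 - 3(17) = 242.
After the shift, supply is qs = 117 + 8p.
New equilibrium: 176 = 11p, so p = 16 and q = 245.
Δq = 245 - 242 = 3.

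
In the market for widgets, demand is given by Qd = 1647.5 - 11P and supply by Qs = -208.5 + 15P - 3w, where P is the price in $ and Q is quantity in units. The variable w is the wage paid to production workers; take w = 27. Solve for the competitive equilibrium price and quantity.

P* = 74.5, Q* = 828

With w = 27, supply is Qs = -289.5 + 15P.
At equilibrium Qd = Qs, so 1647.5 - 11P = -289.5 + 15P; collecting terms, 1937 = 26P and P* = 74.5.
Plugging P* into demand: Q* = 1647.5 - 11(74.5) = 828.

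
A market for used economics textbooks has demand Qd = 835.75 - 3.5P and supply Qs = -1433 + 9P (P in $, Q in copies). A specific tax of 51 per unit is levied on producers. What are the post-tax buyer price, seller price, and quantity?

P_b = 218.22, P_s = 167.22, Q = 71.98

With a tax of 51 on producers, they supply based on the net price P_s = P_b - 51, so Qs = -1892 + 9P_b.
Set Qd = Qs: 835.75 - 3.5P_b = -1892 + 9P_b, so 2727.75 = 12.5P_b and P_b = 218.22.
Then P_s = 218.22 - 51 = 167.22 and Q = 835.75 - 3.5(218.22) = 71.98.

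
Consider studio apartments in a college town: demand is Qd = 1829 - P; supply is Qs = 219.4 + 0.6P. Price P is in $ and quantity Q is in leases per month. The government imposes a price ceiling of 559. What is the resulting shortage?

With P fixed at 559, quantity demanded is 1270 and quantity supplied is 554.8.
Shortage = Qd - Qs = 1270 - 554.8 = 715.2.

Shortage = 715.2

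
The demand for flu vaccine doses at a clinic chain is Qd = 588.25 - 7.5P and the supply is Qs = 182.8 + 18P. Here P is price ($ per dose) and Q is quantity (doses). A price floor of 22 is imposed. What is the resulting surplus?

Surplus = 155.55

At P = 22: Qd = 423.25 and Qs = 578.8.
Surplus = Qs - Qd = 578.8 - 423.25 = 155.55.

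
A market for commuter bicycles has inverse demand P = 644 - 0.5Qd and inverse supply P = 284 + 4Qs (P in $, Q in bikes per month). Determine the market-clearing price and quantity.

P* = 604, Q* = 80

Rewriting in direct form: Qd = 1288 - 2P and Qs = -71 + 0.25P.
The market clears where 1288 - 2P = -71 + 0.25P. Rearranging, 2.25P = 1359, hence P* = 604.
Then Q* = 1288 - 2(604) = 80.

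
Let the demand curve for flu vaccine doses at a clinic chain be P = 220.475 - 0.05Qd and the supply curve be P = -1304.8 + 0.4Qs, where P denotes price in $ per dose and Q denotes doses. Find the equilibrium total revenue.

Total revenue = 172864.5

Inverting to quantity form: Qd = 4409.5 - 20P and Qs = 3262 + 2.5P.
At equilibrium Qd = Qs, so 4409.5 - 20P = 3262 + 2.5P; collecting terms, 1147.5 = 22.5P and P* = 51.
Then Q* = 4409.5 - 20(51) = 3389.5.
Total revenue = P* × Q* = 51 × 3389.5 = 172864.5.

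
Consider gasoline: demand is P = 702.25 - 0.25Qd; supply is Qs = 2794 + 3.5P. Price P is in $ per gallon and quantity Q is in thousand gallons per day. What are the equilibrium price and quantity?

P* = 2, Q* = 2801

Inverting to quantity form: Qd = 2809 - 4P.
Set Qd = Qs: 2809 - 4P = 2794 + 3.5P, so 15 = 7.5P and P* = 2.
From the demand curve, Q* = 2809 - 4(2) = 2801.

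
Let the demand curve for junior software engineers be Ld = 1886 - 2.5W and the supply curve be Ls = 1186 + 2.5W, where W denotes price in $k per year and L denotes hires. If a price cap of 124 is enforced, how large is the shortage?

Shortage = 80

At W = 124: Ld = 1576 and Ls = 1496.
Shortage = Ld - Ls = 1576 - 1496 = 80.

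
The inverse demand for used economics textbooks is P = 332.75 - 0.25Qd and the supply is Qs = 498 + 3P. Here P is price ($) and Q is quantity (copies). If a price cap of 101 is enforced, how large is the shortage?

Inverting to quantity form: Qd = 1331 - 4P.
Evaluating both curves at the ceiling price 101 gives Qd = 927, Qs = 801.
Shortage = Qd - Qs = 927 - 801 = 126.

Shortage = 126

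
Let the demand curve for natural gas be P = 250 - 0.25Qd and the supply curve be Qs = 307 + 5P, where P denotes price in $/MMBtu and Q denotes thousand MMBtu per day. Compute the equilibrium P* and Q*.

In direct form, Qd = 1000 - 4P.
The market clears where 1000 - 4P = 307 + 5P. Rearranging, 9P = 693, hence P* = 77.
Substitute back: Q* = 1000 - 4(77) = 692.

P* = 77, Q* = 692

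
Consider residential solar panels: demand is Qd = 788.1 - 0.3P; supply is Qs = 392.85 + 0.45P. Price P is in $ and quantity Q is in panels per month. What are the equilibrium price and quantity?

P* = 527, Q* = 630

Equating demand and supply, 788.1 - 0.3P = 392.85 + 0.45P gives 0.75P = 395.25, so P* = 527.
Then Q* = 788.1 - 0.3(527) = 630.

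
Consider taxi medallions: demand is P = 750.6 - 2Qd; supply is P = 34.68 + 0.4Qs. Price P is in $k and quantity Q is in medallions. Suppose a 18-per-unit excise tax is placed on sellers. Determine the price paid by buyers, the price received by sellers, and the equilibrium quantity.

P_b = 169, P_s = 151, Q = 290.8

Rewriting in direct form: Qd = 375.3 - 0.5P and Qs = -86.7 + 2.5P.
With a tax of 18 on sellers, they supply based on the net price P_s = P_b - 18, so Qs = -131.7 + 2.5P_b.
Market clearing requires 375.3 - 0.5P_b = -131.7 + 2.5P_b; hence 507 = 3P_b and P_b = 169.
So P_s = 151 and the quantity traded is Q = 375.3 - 0.5(169) = 290.8.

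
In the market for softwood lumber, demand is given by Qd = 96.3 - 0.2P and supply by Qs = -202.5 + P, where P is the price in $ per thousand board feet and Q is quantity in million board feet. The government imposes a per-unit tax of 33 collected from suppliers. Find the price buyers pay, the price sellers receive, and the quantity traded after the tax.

P_b = 276.5, P_s = 243.5, Q = 41

Suppliers keep P_s = P_b - 33 per unit, so supply in terms of the buyer price is Qs = -235.5 + P_b.
Market clearing requires 96.3 - 0.2P_b = -235.5 + P_b; hence 331.8 = 1.2P_b and P_b = 276.5.
Then P_s = 276.5 - 33 = 243.5 and Q = 96.3 - 0.2(276.5) = 41.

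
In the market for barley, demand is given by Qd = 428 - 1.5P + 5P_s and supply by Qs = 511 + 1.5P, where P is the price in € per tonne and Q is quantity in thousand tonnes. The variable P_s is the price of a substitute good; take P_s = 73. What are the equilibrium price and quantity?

P* = 94, Q* = 652

With P_s = 73, demand is Qd = 793 - 1.5P.
Set Qd = Qs: 793 - 1.5P = 511 + 1.5P, so 282 = 3P and P* = 94.
Plugging P* into demand: Q* = 793 - 1.5(94) = 652.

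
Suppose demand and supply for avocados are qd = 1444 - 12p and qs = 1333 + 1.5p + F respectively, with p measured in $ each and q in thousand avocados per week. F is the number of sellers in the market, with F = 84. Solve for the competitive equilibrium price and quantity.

p* = 2, q* = 1420

With F = 84, supply is qs = 1417 + 1.5p.
Equating demand and supply, 1444 - 12p = 1417 + 1.5p gives 13.5p = 27, so p* = 2.
Then q* = 1444 - 12(2) = 1420.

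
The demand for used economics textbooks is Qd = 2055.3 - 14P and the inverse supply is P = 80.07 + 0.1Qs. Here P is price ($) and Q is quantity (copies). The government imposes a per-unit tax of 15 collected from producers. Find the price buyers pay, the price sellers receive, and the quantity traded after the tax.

Solving each curve for Q: Qs = -800.7 + 10P.
Producers keep P_s = P_b - 15 per unit, so supply in terms of the buyer price is Qs = -950.7 + 10P_b.
Set Qd = Qs: 2055.3 - 14P_b = -950.7 + 10P_b, so 3006 = 24P_b and P_b = 125.25.
So P_s = 110.25 and the quantity traded is Q = 2055.3 - 14(125.25) = 301.8.

P_b = 125.25, P_s = 110.25, Q = 301.8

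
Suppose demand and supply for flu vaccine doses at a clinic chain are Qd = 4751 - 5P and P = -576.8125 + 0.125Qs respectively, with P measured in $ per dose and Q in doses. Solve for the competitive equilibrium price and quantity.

P* = 10.5, Q* = 4698.5

Rewriting in direct form: Qs = 4614.5 + 8P.
Set Qd = Qs: 4751 - 5P = 4614.5 + 8P, so 136.5 = 13P and P* = 10.5.
Plugging P* into demand: Q* = 4751 - 5(10.5) = 4698.5.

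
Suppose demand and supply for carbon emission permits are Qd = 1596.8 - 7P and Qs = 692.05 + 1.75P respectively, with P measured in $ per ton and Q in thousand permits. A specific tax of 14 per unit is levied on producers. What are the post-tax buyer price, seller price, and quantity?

P_b = 106.2, P_s = 92.2, Q = 853.4

With a tax of 14 on producers, they supply based on the net price P_s = P_b - 14, so Qs = 667.55 + 1.75P_b.
Set Qd = Qs: 1596.8 - 7P_b = 667.55 + 1.75P_b, so 929.25 = 8.75P_b and P_b = 106.2.
So P_s = 92.2 and the quantity traded is Q = 1596.8 - 7(106.2) = 853.4.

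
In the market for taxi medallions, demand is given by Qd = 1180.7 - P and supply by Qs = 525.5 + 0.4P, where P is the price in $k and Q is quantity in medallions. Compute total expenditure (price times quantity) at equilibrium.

Total expenditure = 333543.6

The market clears where 1180.7 - P = 525.5 + 0.4P. Rearranging, 1.4P = 655.2, hence P* = 468.
Then Q* = 1180.7 - 468 = 712.7.
Total expenditure = P* × Q* = 468 × 712.7 = 333543.6.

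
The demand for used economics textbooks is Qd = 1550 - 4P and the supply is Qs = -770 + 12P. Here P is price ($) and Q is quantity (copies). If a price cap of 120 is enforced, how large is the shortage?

Shortage = 400

At P = 120: Qd = 1070 and Qs = 670.
Shortage = Qd - Qs = 1070 - 670 = 400.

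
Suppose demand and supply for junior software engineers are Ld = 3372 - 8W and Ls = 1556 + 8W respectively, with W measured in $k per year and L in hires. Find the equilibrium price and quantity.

Set Ld = Ls: 3372 - 8W = 1556 + 8W, so 1816 = 16W and W* = 113.5.
Substitute back: L* = 3372 - 8(113.5) = 2464.

W* = 113.5, L* = 2464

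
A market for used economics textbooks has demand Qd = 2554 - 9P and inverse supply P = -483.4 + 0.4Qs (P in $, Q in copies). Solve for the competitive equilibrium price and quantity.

Inverting to quantity form: Qs = 1208.5 + 2.5P.
Set Qd = Qs: 2554 - 9P = 1208.5 + 2.5P, so 1345.5 = 11.5P and P* = 117.
From the demand curve, Q* = 2554 - 9(117) = 1501.

P* = 117, Q* = 1501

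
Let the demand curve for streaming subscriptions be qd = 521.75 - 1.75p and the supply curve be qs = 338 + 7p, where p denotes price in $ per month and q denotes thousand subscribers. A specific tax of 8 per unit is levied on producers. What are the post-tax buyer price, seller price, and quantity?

The tax drives a wedge p_b - p_s = 8. Substituting p_s = p_b - 8 into supply: qs = 282 + 7p_b.
Equate demand and the shifted supply: 521.75 - 1.75p_b = 282 + 7p_b, giving 8.75p_b = 239.75, so p_b = 27.4.
So p_s = 19.4 and the quantity traded is q = 521.75 - 1.75(27.4) = 473.8.

p_b = 27.4, p_s = 19.4, q = 473.8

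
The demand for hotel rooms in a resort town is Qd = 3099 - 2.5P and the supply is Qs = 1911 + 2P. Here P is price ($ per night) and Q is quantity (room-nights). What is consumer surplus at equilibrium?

At equilibrium Qd = Qs, so 3099 - 2.5P = 1911 + 2P; collecting terms, 1188 = 4.5P and P* = 264.
Substitute back: Q* = 3099 - 2.5(264) = 2439.
Demand choke price (Qd = 0): P = 3099/2.5 = 1239.6. Consumer surplus = ½ × (1239.6 - 264) × 2439 = 1189744.2.

Consumer surplus = 1189744.2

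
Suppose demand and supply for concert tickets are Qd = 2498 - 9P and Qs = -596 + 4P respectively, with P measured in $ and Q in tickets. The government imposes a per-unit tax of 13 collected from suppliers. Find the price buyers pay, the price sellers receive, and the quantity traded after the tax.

The tax drives a wedge P_b - P_s = 13. Substituting P_s = P_b - 13 into supply: Qs = -648 + 4P_b.
Market clearing requires 2498 - 9P_b = -648 + 4P_b; hence 3146 = 13P_b and P_b = 242.
So P_s = 229 and the quantity traded is Q = 2498 - 9(242) = 320.

P_b = 242, P_s = 229, Q = 320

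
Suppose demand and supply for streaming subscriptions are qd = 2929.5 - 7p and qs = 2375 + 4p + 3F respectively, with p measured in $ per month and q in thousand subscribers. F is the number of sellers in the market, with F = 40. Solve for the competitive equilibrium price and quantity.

With F = 40, supply is qs = 2495 + 4p.
The market clears where 2929.5 - 7p = 2495 + 4p. Rearranging, 11p = 434.5, hence p* = 39.5.
Substitute back: q* = 2929.5 - 7(39.5) = 2653.

p* = 39.5, q* = 2653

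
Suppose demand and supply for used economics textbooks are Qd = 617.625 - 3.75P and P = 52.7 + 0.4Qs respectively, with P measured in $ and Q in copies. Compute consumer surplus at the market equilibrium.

Solving each curve for Q: Qs = -131.75 + 2.5P.
At equilibrium Qd = Qs, so 617.625 - 3.75P = -131.75 + 2.5P; collecting terms, 749.375 = 6.25P and P* = 119.9.
From the demand curve, Q* = 617.625 - 3.75(119.9) = 168.
Demand choke price (Qd = 0): P = 617.625/3.75 = 164.7. Consumer surplus = ½ × (164.7 - 119.9) × 168 = 3763.2.

Consumer surplus = 3763.2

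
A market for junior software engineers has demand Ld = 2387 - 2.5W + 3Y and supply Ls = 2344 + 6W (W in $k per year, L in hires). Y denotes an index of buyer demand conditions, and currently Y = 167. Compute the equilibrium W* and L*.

W* = 64, L* = 2728

With Y = 167, demand is Ld = 2888 - 2.5W.
The market clears where 2888 - 2.5W = 2344 + 6W. Rearranging, 8.5W = 544, hence W* = 64.
Plugging W* into demand: L* = 2888 - 2.5(64) = 2728.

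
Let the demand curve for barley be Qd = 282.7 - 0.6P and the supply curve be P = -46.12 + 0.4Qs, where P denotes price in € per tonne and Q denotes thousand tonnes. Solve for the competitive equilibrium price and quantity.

Inverting to quantity form: Qs = 115.3 + 2.5P.
The market clears where 282.7 - 0.6P = 115.3 + 2.5P. Rearranging, 3.1P = 167.4, hence P* = 54.
Plugging P* into demand: Q* = 282.7 - 0.6(54) = 250.3.

P* = 54, Q* = 250.3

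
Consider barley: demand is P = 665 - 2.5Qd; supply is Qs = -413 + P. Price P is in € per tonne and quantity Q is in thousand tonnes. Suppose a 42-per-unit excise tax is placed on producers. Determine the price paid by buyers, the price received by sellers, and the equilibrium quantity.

Solving each curve for Q: Qd = 266 - 0.4P.
With a tax of 42 on producers, they supply based on the net price P_s = P_b - 42, so Qs = -455 + P_b.
Market clearing requires 266 - 0.4P_b = -455 + P_b; hence 721 = 1.4P_b and P_b = 515.
Then P_s = 515 - 42 = 473 and Q = 266 - 0.4(515) = 60.

P_b = 515, P_s = 473, Q = 60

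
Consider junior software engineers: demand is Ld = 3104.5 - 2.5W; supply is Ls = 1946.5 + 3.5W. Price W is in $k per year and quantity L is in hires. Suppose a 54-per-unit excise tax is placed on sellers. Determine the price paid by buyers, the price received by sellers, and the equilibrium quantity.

With a tax of 54 on sellers, they supply based on the net price W_s = W_b - 54, so Ls = 1757.5 + 3.5W_b.
Set Ld = Ls: 3104.5 - 2.5W_b = 1757.5 + 3.5W_b, so 1347 = 6W_b and W_b = 224.5.
Then W_s = 224.5 - 54 = 170.5 and L = 3104.5 - 2.5(224.5) = 2543.25.

W_b = 224.5, W_s = 170.5, L = 2543.25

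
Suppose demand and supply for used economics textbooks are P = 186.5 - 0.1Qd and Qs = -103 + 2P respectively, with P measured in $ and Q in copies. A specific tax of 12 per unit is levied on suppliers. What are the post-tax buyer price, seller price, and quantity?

In direct form, Qd = 1865 - 10P.
The tax drives a wedge P_b - P_s = 12. Substituting P_s = P_b - 12 into supply: Qs = -127 + 2P_b.
Set Qd = Qs: 1865 - 10P_b = -127 + 2P_b, so 1992 = 12P_b and P_b = 166.
So P_s = 154 and the quantity traded is Q = 1865 - 10(166) = 205.

P_b = 166, P_s = 154, Q = 205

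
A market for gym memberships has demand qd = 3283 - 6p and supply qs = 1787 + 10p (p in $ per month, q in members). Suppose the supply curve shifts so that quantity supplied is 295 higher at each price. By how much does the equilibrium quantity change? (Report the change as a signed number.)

The market clears where 3283 - 6p = 1787 + 10p. Rearranging, 16p = 1496, hence p* = 93.5.
Then q* = 3283 - 6(93.5) = 2722.
After the shift, supply is qs = 2082 + 10p.
Re-solving, 16p = 1201 gives p = 75.0625 and q = 2832.625.
Δq = 2832.625 - 2722 = 110.625.

Δq = 110.625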